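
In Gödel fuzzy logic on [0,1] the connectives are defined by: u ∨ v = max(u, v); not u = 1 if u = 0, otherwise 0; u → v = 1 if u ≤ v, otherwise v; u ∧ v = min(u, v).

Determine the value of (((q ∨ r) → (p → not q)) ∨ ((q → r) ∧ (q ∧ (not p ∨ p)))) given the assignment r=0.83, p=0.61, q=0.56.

(q ∨ r) = max(0.56, 0.83) = 0.83
not q: Gödel ¬ of 0.56 = 0 (operand ≠ 0)
(p → not q): 0.61 > 0, so result = 0
((q ∨ r) → (p → not q)): 0.83 > 0, so result = 0
(q → r): 0.56 ≤ 0.83, so result = 1
not p: Gödel ¬ of 0.61 = 0 (operand ≠ 0)
(not p ∨ p) = max(0, 0.61) = 0.61
(q ∧ (not p ∨ p)) = min(0.56, 0.61) = 0.56
((q → r) ∧ (q ∧ (not p ∨ p))) = min(1, 0.56) = 0.56
(((q ∨ r) → (p → not q)) ∨ ((q → r) ∧ (q ∧ (not p ∨ p)))) = max(0, 0.56) = 0.56

0.56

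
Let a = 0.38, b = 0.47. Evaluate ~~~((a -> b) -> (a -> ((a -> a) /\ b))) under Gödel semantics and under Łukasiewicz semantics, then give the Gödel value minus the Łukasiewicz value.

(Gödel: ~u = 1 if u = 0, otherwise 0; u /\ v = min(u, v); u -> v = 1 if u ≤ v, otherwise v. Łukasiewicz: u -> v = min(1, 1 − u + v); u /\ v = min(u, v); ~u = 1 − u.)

0.00

Gödel evaluation:
  (a -> b): 0.38 ≤ 0.47, so result = 1
  (a -> a): 0.38 ≤ 0.38, so result = 1
  ((a -> a) /\ b) = min(1, 0.47) = 0.47
  (a -> ((a -> a) /\ b)): 0.38 ≤ 0.47, so result = 1
  ((a -> b) -> (a -> ((a -> a) /\ b))): 1 ≤ 1, so result = 1
  ~((a -> b) -> (a -> ((a -> a) /\ b))): Gödel ¬ of 1 = 0 (operand ≠ 0)
  ~~((a -> b) -> (a -> ((a -> a) /\ b))): Gödel ¬ of 0 = 1 (operand is 0)
  ~~~((a -> b) -> (a -> ((a -> a) /\ b))): Gödel ¬ of 1 = 0 (operand ≠ 0)
  Gödel value = 0
Łukasiewicz evaluation:
  (a -> b): min(1, 1 − 0.38 + 0.47) = 1
  (a -> a): min(1, 1 − 0.38 + 0.38) = 1
  ((a -> a) /\ b) = min(1, 0.47) = 0.47
  (a -> ((a -> a) /\ b)): min(1, 1 − 0.38 + 0.47) = 1
  ((a -> b) -> (a -> ((a -> a) /\ b))): min(1, 1 − 1 + 1) = 1
  ~((a -> b) -> (a -> ((a -> a) /\ b))): Łukasiewicz ¬ gives 1 − 1 = 0
  ~~((a -> b) -> (a -> ((a -> a) /\ b))): Łukasiewicz ¬ gives 1 − 0 = 1
  ~~~((a -> b) -> (a -> ((a -> a) /\ b))): Łukasiewicz ¬ gives 1 − 1 = 0
  Łukasiewicz value = 0
Difference: 0 − 0 = 0.00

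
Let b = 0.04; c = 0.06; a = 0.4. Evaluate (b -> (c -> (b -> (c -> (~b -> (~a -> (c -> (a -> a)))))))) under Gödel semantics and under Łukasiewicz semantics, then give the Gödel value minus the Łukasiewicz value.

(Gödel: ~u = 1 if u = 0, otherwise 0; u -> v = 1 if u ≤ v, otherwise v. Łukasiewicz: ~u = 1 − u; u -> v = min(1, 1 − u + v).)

Gödel evaluation:
  ~b: Gödel ¬ of 0.04 = 0 (operand ≠ 0)
  ~a: Gödel ¬ of 0.4 = 0 (operand ≠ 0)
  (a -> a): 0.4 ≤ 0.4, so result = 1
  (c -> (a -> a)): 0.06 ≤ 1, so result = 1
  (~a -> (c -> (a -> a))): 0 ≤ 1, so result = 1
  (~b -> (~a -> (c -> (a -> a)))): 0 ≤ 1, so result = 1
  (c -> (~b -> (~a -> (c -> (a -> a))))): 0.06 ≤ 1, so result = 1
  (b -> (c -> (~b -> (~a -> (c -> (a -> a)))))): 0.04 ≤ 1, so result = 1
  (c -> (b -> (c -> (~b -> (~a -> (c -> (a -> a))))))): 0.06 ≤ 1, so result = 1
  (b -> (c -> (b -> (c -> (~b -> (~a -> (c -> (a -> a)))))))): 0.04 ≤ 1, so result = 1
  Gödel value = 1
Łukasiewicz evaluation:
  ~b: Łukasiewicz ¬ gives 1 − 0.04 = 0.96
  ~a: Łukasiewicz ¬ gives 1 − 0.4 = 0.6
  (a -> a): min(1, 1 − 0.4 + 0.4) = 1
  (c -> (a -> a)): min(1, 1 − 0.06 + 1) = 1
  (~a -> (c -> (a -> a))): min(1, 1 − 0.6 + 1) = 1
  (~b -> (~a -> (c -> (a -> a)))): min(1, 1 − 0.96 + 1) = 1
  (c -> (~b -> (~a -> (c -> (a -> a))))): min(1, 1 − 0.06 + 1) = 1
  (b -> (c -> (~b -> (~a -> (c -> (a -> a)))))): min(1, 1 − 0.04 + 1) = 1
  (c -> (b -> (c -> (~b -> (~a -> (c -> (a -> a))))))): min(1, 1 − 0.06 + 1) = 1
  (b -> (c -> (b -> (c -> (~b -> (~a -> (c -> (a -> a)))))))): min(1, 1 − 0.04 + 1) = 1
  Łukasiewicz value = 1
Difference: 1 − 1 = 0.00

0.00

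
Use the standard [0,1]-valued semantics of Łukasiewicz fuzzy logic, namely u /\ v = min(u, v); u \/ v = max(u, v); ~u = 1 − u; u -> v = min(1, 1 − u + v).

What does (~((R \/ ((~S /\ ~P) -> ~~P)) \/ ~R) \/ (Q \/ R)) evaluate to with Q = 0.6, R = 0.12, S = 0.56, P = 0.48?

0.60

~S: Łukasiewicz ¬ gives 1 − 0.56 = 0.44
~P: Łukasiewicz ¬ gives 1 − 0.48 = 0.52
(~S /\ ~P) = min(0.44, 0.52) = 0.44
~P: Łukasiewicz ¬ gives 1 − 0.48 = 0.52
~~P: Łukasiewicz ¬ gives 1 − 0.52 = 0.48
((~S /\ ~P) -> ~~P): min(1, 1 − 0.44 + 0.48) = 1
(R \/ ((~S /\ ~P) -> ~~P)) = max(0.12, 1) = 1
~R: Łukasiewicz ¬ gives 1 − 0.12 = 0.88
((R \/ ((~S /\ ~P) -> ~~P)) \/ ~R) = max(1, 0.88) = 1
~((R \/ ((~S /\ ~P) -> ~~P)) \/ ~R): Łukasiewicz ¬ gives 1 − 1 = 0
(Q \/ R) = max(0.6, 0.12) = 0.6
(~((R \/ ((~S /\ ~P) -> ~~P)) \/ ~R) \/ (Q \/ R)) = max(0, 0.6) = 0.6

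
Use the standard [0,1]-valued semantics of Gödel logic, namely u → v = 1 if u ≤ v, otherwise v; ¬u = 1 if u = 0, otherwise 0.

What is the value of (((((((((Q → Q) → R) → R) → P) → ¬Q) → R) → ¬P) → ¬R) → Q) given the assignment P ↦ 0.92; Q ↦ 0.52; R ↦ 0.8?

(Q → Q): 0.52 ≤ 0.52, so result = 1
((Q → Q) → R): 1 > 0.8, so result = 0.8
(((Q → Q) → R) → R): 0.8 ≤ 0.8, so result = 1
((((Q → Q) → R) → R) → P): 1 > 0.92, so result = 0.92
¬Q: Gödel ¬ of 0.52 = 0 (operand ≠ 0)
(((((Q → Q) → R) → R) → P) → ¬Q): 0.92 > 0, so result = 0
((((((Q → Q) → R) → R) → P) → ¬Q) → R): 0 ≤ 0.8, so result = 1
¬P: Gödel ¬ of 0.92 = 0 (operand ≠ 0)
(((((((Q → Q) → R) → R) → P) → ¬Q) → R) → ¬P): 1 > 0, so result = 0
¬R: Gödel ¬ of 0.8 = 0 (operand ≠ 0)
((((((((Q → Q) → R) → R) → P) → ¬Q) → R) → ¬P) → ¬R): 0 ≤ 0, so result = 1
(((((((((Q → Q) → R) → R) → P) → ¬Q) → R) → ¬P) → ¬R) → Q): 1 > 0.52, so result = 0.52

0.52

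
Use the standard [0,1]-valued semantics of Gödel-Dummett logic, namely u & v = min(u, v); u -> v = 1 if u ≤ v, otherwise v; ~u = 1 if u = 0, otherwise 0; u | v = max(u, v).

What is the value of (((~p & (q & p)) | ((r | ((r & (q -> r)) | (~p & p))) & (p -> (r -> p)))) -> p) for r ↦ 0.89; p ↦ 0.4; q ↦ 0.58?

~p: Gödel ¬ of 0.4 = 0 (operand ≠ 0)
(q & p) = min(0.58, 0.4) = 0.4
(~p & (q & p)) = min(0, 0.4) = 0
(q -> r): 0.58 ≤ 0.89, so result = 1
(r & (q -> r)) = min(0.89, 1) = 0.89
~p: Gödel ¬ of 0.4 = 0 (operand ≠ 0)
(~p & p) = min(0, 0.4) = 0
((r & (q -> r)) | (~p & p)) = max(0.89, 0) = 0.89
(r | ((r & (q -> r)) | (~p & p))) = max(0.89, 0.89) = 0.89
(r -> p): 0.89 > 0.4, so result = 0.4
(p -> (r -> p)): 0.4 ≤ 0.4, so result = 1
((r | ((r & (q -> r)) | (~p & p))) & (p -> (r -> p))) = min(0.89, 1) = 0.89
((~p & (q & p)) | ((r | ((r & (q -> r)) | (~p & p))) & (p -> (r -> p)))) = max(0, 0.89) = 0.89
(((~p & (q & p)) | ((r | ((r & (q -> r)) | (~p & p))) & (p -> (r -> p)))) -> p): 0.89 > 0.4, so result = 0.4

0.40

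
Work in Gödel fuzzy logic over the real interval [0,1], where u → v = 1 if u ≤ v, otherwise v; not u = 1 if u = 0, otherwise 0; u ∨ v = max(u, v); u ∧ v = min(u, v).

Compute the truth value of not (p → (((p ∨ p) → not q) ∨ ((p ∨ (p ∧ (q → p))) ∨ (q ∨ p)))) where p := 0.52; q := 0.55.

(p ∨ p) = max(0.52, 0.52) = 0.52
not q: Gödel ¬ of 0.55 = 0 (operand ≠ 0)
((p ∨ p) → not q): 0.52 > 0, so result = 0
(q → p): 0.55 > 0.52, so result = 0.52
(p ∧ (q → p)) = min(0.52, 0.52) = 0.52
(p ∨ (p ∧ (q → p))) = max(0.52, 0.52) = 0.52
(q ∨ p) = max(0.55, 0.52) = 0.55
((p ∨ (p ∧ (q → p))) ∨ (q ∨ p)) = max(0.52, 0.55) = 0.55
(((p ∨ p) → not q) ∨ ((p ∨ (p ∧ (q → p))) ∨ (q ∨ p))) = max(0, 0.55) = 0.55
(p → (((p ∨ p) → not q) ∨ ((p ∨ (p ∧ (q → p))) ∨ (q ∨ p)))): 0.52 ≤ 0.55, so result = 1
not (p → (((p ∨ p) → not q) ∨ ((p ∨ (p ∧ (q → p))) ∨ (q ∨ p)))): Gödel ¬ of 1 = 0 (operand ≠ 0)

0.00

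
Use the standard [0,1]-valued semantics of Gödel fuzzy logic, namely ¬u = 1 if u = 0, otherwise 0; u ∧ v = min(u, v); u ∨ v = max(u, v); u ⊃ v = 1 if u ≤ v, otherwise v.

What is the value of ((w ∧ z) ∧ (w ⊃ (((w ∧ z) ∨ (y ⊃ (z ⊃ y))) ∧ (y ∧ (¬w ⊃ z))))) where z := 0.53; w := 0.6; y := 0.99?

0.53

(w ∧ z) = min(0.6, 0.53) = 0.53
(w ∧ z) = min(0.6, 0.53) = 0.53
(z ⊃ y): 0.53 ≤ 0.99, so result = 1
(y ⊃ (z ⊃ y)): 0.99 ≤ 1, so result = 1
((w ∧ z) ∨ (y ⊃ (z ⊃ y))) = max(0.53, 1) = 1
¬w: Gödel ¬ of 0.6 = 0 (operand ≠ 0)
(¬w ⊃ z): 0 ≤ 0.53, so result = 1
(y ∧ (¬w ⊃ z)) = min(0.99, 1) = 0.99
(((w ∧ z) ∨ (y ⊃ (z ⊃ y))) ∧ (y ∧ (¬w ⊃ z))) = min(1, 0.99) = 0.99
(w ⊃ (((w ∧ z) ∨ (y ⊃ (z ⊃ y))) ∧ (y ∧ (¬w ⊃ z)))): 0.6 ≤ 0.99, so result = 1
((w ∧ z) ∧ (w ⊃ (((w ∧ z) ∨ (y ⊃ (z ⊃ y))) ∧ (y ∧ (¬w ⊃ z))))) = min(0.53, 1) = 0.53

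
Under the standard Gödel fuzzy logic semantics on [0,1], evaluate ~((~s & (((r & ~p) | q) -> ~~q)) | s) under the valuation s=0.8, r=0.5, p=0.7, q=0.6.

~s: Gödel ¬ of 0.8 = 0 (operand ≠ 0)
~p: Gödel ¬ of 0.7 = 0 (operand ≠ 0)
(r & ~p) = min(0.5, 0) = 0
((r & ~p) | q) = max(0, 0.6) = 0.6
~q: Gödel ¬ of 0.6 = 0 (operand ≠ 0)
~~q: Gödel ¬ of 0 = 1 (operand is 0)
(((r & ~p) | q) -> ~~q): 0.6 ≤ 1, so result = 1
(~s & (((r & ~p) | q) -> ~~q)) = min(0, 1) = 0
((~s & (((r & ~p) | q) -> ~~q)) | s) = max(0, 0.8) = 0.8
~((~s & (((r & ~p) | q) -> ~~q)) | s): Gödel ¬ of 0.8 = 0 (operand ≠ 0)

0.00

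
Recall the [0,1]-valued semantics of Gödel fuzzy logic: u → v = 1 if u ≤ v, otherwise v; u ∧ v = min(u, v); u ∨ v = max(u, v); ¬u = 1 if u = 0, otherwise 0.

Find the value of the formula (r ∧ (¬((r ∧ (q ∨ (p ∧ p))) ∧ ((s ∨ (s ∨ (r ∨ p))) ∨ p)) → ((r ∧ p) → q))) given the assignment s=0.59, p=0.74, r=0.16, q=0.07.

0.16

(p ∧ p) = min(0.74, 0.74) = 0.74
(q ∨ (p ∧ p)) = max(0.07, 0.74) = 0.74
(r ∧ (q ∨ (p ∧ p))) = min(0.16, 0.74) = 0.16
(r ∨ p) = max(0.16, 0.74) = 0.74
(s ∨ (r ∨ p)) = max(0.59, 0.74) = 0.74
(s ∨ (s ∨ (r ∨ p))) = max(0.59, 0.74) = 0.74
((s ∨ (s ∨ (r ∨ p))) ∨ p) = max(0.74, 0.74) = 0.74
((r ∧ (q ∨ (p ∧ p))) ∧ ((s ∨ (s ∨ (r ∨ p))) ∨ p)) = min(0.16, 0.74) = 0.16
¬((r ∧ (q ∨ (p ∧ p))) ∧ ((s ∨ (s ∨ (r ∨ p))) ∨ p)): Gödel ¬ of 0.16 = 0 (operand ≠ 0)
(r ∧ p) = min(0.16, 0.74) = 0.16
((r ∧ p) → q): 0.16 > 0.07, so result = 0.07
(¬((r ∧ (q ∨ (p ∧ p))) ∧ ((s ∨ (s ∨ (r ∨ p))) ∨ p)) → ((r ∧ p) → q)): 0 ≤ 0.07, so result = 1
(r ∧ (¬((r ∧ (q ∨ (p ∧ p))) ∧ ((s ∨ (s ∨ (r ∨ p))) ∨ p)) → ((r ∧ p) → q))) = min(0.16, 1) = 0.16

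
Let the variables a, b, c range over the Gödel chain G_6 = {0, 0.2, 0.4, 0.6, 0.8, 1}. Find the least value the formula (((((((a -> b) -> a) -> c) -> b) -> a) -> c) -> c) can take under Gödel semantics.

The minimum is attained at a = 0, b = 0.2, c = 0:
  (a -> b): 0 ≤ 0.2, so result = 1
  ((a -> b) -> a): 1 > 0, so result = 0
  (((a -> b) -> a) -> c): 0 ≤ 0, so result = 1
  ((((a -> b) -> a) -> c) -> b): 1 > 0.2, so result = 0.2
  (((((a -> b) -> a) -> c) -> b) -> a): 0.2 > 0, so result = 0
  ((((((a -> b) -> a) -> c) -> b) -> a) -> c): 0 ≤ 0, so result = 1
  (((((((a -> b) -> a) -> c) -> b) -> a) -> c) -> c): 1 > 0, so result = 0
Checking all 216 assignments confirms none give a value below 0.00.

0.00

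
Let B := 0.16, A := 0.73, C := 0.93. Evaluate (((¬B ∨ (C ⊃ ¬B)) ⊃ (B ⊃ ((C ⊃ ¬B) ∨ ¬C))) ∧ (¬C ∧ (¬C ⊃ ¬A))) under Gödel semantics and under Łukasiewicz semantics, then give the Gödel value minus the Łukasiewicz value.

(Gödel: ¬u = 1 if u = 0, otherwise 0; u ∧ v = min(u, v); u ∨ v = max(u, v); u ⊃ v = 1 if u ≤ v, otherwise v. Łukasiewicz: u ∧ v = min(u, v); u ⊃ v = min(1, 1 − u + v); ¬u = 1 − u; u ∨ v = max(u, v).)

Gödel evaluation:
  ¬B: Gödel ¬ of 0.16 = 0 (operand ≠ 0)
  ¬B: Gödel ¬ of 0.16 = 0 (operand ≠ 0)
  (C ⊃ ¬B): 0.93 > 0, so result = 0
  (¬B ∨ (C ⊃ ¬B)) = max(0, 0) = 0
  ¬B: Gödel ¬ of 0.16 = 0 (operand ≠ 0)
  (C ⊃ ¬B): 0.93 > 0, so result = 0
  ¬C: Gödel ¬ of 0.93 = 0 (operand ≠ 0)
  ((C ⊃ ¬B) ∨ ¬C) = max(0, 0) = 0
  (B ⊃ ((C ⊃ ¬B) ∨ ¬C)): 0.16 > 0, so result = 0
  ((¬B ∨ (C ⊃ ¬B)) ⊃ (B ⊃ ((C ⊃ ¬B) ∨ ¬C))): 0 ≤ 0, so result = 1
  ¬C: Gödel ¬ of 0.93 = 0 (operand ≠ 0)
  ¬C: Gödel ¬ of 0.93 = 0 (operand ≠ 0)
  ¬A: Gödel ¬ of 0.73 = 0 (operand ≠ 0)
  (¬C ⊃ ¬A): 0 ≤ 0, so result = 1
  (¬C ∧ (¬C ⊃ ¬A)) = min(0, 1) = 0
  (((¬B ∨ (C ⊃ ¬B)) ⊃ (B ⊃ ((C ⊃ ¬B) ∨ ¬C))) ∧ (¬C ∧ (¬C ⊃ ¬A))) = min(1, 0) = 0
  Gödel value = 0
Łukasiewicz evaluation:
  ¬B: Łukasiewicz ¬ gives 1 − 0.16 = 0.84
  ¬B: Łukasiewicz ¬ gives 1 − 0.16 = 0.84
  (C ⊃ ¬B): min(1, 1 − 0.93 + 0.84) = 0.91
  (¬B ∨ (C ⊃ ¬B)) = max(0.84, 0.91) = 0.91
  ¬B: Łukasiewicz ¬ gives 1 − 0.16 = 0.84
  (C ⊃ ¬B): min(1, 1 − 0.93 + 0.84) = 0.91
  ¬C: Łukasiewicz ¬ gives 1 − 0.93 = 0.07
  ((C ⊃ ¬B) ∨ ¬C) = max(0.91, 0.07) = 0.91
  (B ⊃ ((C ⊃ ¬B) ∨ ¬C)): min(1, 1 − 0.16 + 0.91) = 1
  ((¬B ∨ (C ⊃ ¬B)) ⊃ (B ⊃ ((C ⊃ ¬B) ∨ ¬C))): min(1, 1 − 0.91 + 1) = 1
  ¬C: Łukasiewicz ¬ gives 1 − 0.93 = 0.07
  ¬C: Łukasiewicz ¬ gives 1 − 0.93 = 0.07
  ¬A: Łukasiewicz ¬ gives 1 − 0.73 = 0.27
  (¬C ⊃ ¬A): min(1, 1 − 0.07 + 0.27) = 1
  (¬C ∧ (¬C ⊃ ¬A)) = min(0.07, 1) = 0.07
  (((¬B ∨ (C ⊃ ¬B)) ⊃ (B ⊃ ((C ⊃ ¬B) ∨ ¬C))) ∧ (¬C ∧ (¬C ⊃ ¬A))) = min(1, 0.07) = 0.07
  Łukasiewicz value = 0.07
Difference: 0 − 0.07 = -0.07

-0.07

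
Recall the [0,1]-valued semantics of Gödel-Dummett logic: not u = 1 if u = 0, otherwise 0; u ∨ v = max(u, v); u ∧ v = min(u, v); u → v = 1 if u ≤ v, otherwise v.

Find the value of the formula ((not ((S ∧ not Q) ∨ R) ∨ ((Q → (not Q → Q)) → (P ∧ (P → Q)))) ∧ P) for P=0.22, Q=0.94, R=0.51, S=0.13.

not Q: Gödel ¬ of 0.94 = 0 (operand ≠ 0)
(S ∧ not Q) = min(0.13, 0) = 0
((S ∧ not Q) ∨ R) = max(0, 0.51) = 0.51
not ((S ∧ not Q) ∨ R): Gödel ¬ of 0.51 = 0 (operand ≠ 0)
not Q: Gödel ¬ of 0.94 = 0 (operand ≠ 0)
(not Q → Q): 0 ≤ 0.94, so result = 1
(Q → (not Q → Q)): 0.94 ≤ 1, so result = 1
(P → Q): 0.22 ≤ 0.94, so result = 1
(P ∧ (P → Q)) = min(0.22, 1) = 0.22
((Q → (not Q → Q)) → (P ∧ (P → Q))): 1 > 0.22, so result = 0.22
(not ((S ∧ not Q) ∨ R) ∨ ((Q → (not Q → Q)) → (P ∧ (P → Q)))) = max(0, 0.22) = 0.22
((not ((S ∧ not Q) ∨ R) ∨ ((Q → (not Q → Q)) → (P ∧ (P → Q)))) ∧ P) = min(0.22, 0.22) = 0.22

0.22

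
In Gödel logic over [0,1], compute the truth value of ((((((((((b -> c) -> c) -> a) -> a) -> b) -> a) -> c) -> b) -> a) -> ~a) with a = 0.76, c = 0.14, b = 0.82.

0.00

(b -> c): 0.82 > 0.14, so result = 0.14
((b -> c) -> c): 0.14 ≤ 0.14, so result = 1
(((b -> c) -> c) -> a): 1 > 0.76, so result = 0.76
((((b -> c) -> c) -> a) -> a): 0.76 ≤ 0.76, so result = 1
(((((b -> c) -> c) -> a) -> a) -> b): 1 > 0.82, so result = 0.82
((((((b -> c) -> c) -> a) -> a) -> b) -> a): 0.82 > 0.76, so result = 0.76
(((((((b -> c) -> c) -> a) -> a) -> b) -> a) -> c): 0.76 > 0.14, so result = 0.14
((((((((b -> c) -> c) -> a) -> a) -> b) -> a) -> c) -> b): 0.14 ≤ 0.82, so result = 1
(((((((((b -> c) -> c) -> a) -> a) -> b) -> a) -> c) -> b) -> a): 1 > 0.76, so result = 0.76
~a: Gödel ¬ of 0.76 = 0 (operand ≠ 0)
((((((((((b -> c) -> c) -> a) -> a) -> b) -> a) -> c) -> b) -> a) -> ~a): 0.76 > 0, so result = 0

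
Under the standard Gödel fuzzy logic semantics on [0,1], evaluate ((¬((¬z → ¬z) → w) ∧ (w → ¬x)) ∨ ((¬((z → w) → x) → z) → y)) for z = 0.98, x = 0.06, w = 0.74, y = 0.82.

¬z: Gödel ¬ of 0.98 = 0 (operand ≠ 0)
¬z: Gödel ¬ of 0.98 = 0 (operand ≠ 0)
(¬z → ¬z): 0 ≤ 0, so result = 1
((¬z → ¬z) → w): 1 > 0.74, so result = 0.74
¬((¬z → ¬z) → w): Gödel ¬ of 0.74 = 0 (operand ≠ 0)
¬x: Gödel ¬ of 0.06 = 0 (operand ≠ 0)
(w → ¬x): 0.74 > 0, so result = 0
(¬((¬z → ¬z) → w) ∧ (w → ¬x)) = min(0, 0) = 0
(z → w): 0.98 > 0.74, so result = 0.74
((z → w) → x): 0.74 > 0.06, so result = 0.06
¬((z → w) → x): Gödel ¬ of 0.06 = 0 (operand ≠ 0)
(¬((z → w) → x) → z): 0 ≤ 0.98, so result = 1
((¬((z → w) → x) → z) → y): 1 > 0.82, so result = 0.82
((¬((¬z → ¬z) → w) ∧ (w → ¬x)) ∨ ((¬((z → w) → x) → z) → y)) = max(0, 0.82) = 0.82

0.82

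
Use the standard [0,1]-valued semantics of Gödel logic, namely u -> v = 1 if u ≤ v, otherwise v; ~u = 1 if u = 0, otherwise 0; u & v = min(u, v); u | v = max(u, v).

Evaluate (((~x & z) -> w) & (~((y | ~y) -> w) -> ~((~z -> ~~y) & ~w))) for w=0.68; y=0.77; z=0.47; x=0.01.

~x: Gödel ¬ of 0.01 = 0 (operand ≠ 0)
(~x & z) = min(0, 0.47) = 0
((~x & z) -> w): 0 ≤ 0.68, so result = 1
~y: Gödel ¬ of 0.77 = 0 (operand ≠ 0)
(y | ~y) = max(0.77, 0) = 0.77
((y | ~y) -> w): 0.77 > 0.68, so result = 0.68
~((y | ~y) -> w): Gödel ¬ of 0.68 = 0 (operand ≠ 0)
~z: Gödel ¬ of 0.47 = 0 (operand ≠ 0)
~y: Gödel ¬ of 0.77 = 0 (operand ≠ 0)
~~y: Gödel ¬ of 0 = 1 (operand is 0)
(~z -> ~~y): 0 ≤ 1, so result = 1
~w: Gödel ¬ of 0.68 = 0 (operand ≠ 0)
((~z -> ~~y) & ~w) = min(1, 0) = 0
~((~z -> ~~y) & ~w): Gödel ¬ of 0 = 1 (operand is 0)
(~((y | ~y) -> w) -> ~((~z -> ~~y) & ~w)): 0 ≤ 1, so result = 1
(((~x & z) -> w) & (~((y | ~y) -> w) -> ~((~z -> ~~y) & ~w))) = min(1, 1) = 1

1.00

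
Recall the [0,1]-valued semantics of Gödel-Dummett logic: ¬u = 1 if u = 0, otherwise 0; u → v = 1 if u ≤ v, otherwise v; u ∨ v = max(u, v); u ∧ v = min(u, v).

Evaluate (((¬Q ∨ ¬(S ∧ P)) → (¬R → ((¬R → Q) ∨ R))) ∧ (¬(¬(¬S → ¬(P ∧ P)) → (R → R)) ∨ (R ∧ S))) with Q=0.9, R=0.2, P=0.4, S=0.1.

0.10

¬Q: Gödel ¬ of 0.9 = 0 (operand ≠ 0)
(S ∧ P) = min(0.1, 0.4) = 0.1
¬(S ∧ P): Gödel ¬ of 0.1 = 0 (operand ≠ 0)
(¬Q ∨ ¬(S ∧ P)) = max(0, 0) = 0
¬R: Gödel ¬ of 0.2 = 0 (operand ≠ 0)
¬R: Gödel ¬ of 0.2 = 0 (operand ≠ 0)
(¬R → Q): 0 ≤ 0.9, so result = 1
((¬R → Q) ∨ R) = max(1, 0.2) = 1
(¬R → ((¬R → Q) ∨ R)): 0 ≤ 1, so result = 1
((¬Q ∨ ¬(S ∧ P)) → (¬R → ((¬R → Q) ∨ R))): 0 ≤ 1, so result = 1
¬S: Gödel ¬ of 0.1 = 0 (operand ≠ 0)
(P ∧ P) = min(0.4, 0.4) = 0.4
¬(P ∧ P): Gödel ¬ of 0.4 = 0 (operand ≠ 0)
(¬S → ¬(P ∧ P)): 0 ≤ 0, so result = 1
¬(¬S → ¬(P ∧ P)): Gödel ¬ of 1 = 0 (operand ≠ 0)
(R → R): 0.2 ≤ 0.2, so result = 1
(¬(¬S → ¬(P ∧ P)) → (R → R)): 0 ≤ 1, so result = 1
¬(¬(¬S → ¬(P ∧ P)) → (R → R)): Gödel ¬ of 1 = 0 (operand ≠ 0)
(R ∧ S) = min(0.2, 0.1) = 0.1
(¬(¬(¬S → ¬(P ∧ P)) → (R → R)) ∨ (R ∧ S)) = max(0, 0.1) = 0.1
(((¬Q ∨ ¬(S ∧ P)) → (¬R → ((¬R → Q) ∨ R))) ∧ (¬(¬(¬S → ¬(P ∧ P)) → (R → R)) ∨ (R ∧ S))) = min(1, 0.1) = 0.1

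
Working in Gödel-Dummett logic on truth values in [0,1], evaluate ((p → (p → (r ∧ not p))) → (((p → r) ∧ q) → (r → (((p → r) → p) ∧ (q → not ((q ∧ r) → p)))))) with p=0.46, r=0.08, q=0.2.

1.00

not p: Gödel ¬ of 0.46 = 0 (operand ≠ 0)
(r ∧ not p) = min(0.08, 0) = 0
(p → (r ∧ not p)): 0.46 > 0, so result = 0
(p → (p → (r ∧ not p))): 0.46 > 0, so result = 0
(p → r): 0.46 > 0.08, so result = 0.08
((p → r) ∧ q) = min(0.08, 0.2) = 0.08
(p → r): 0.46 > 0.08, so result = 0.08
((p → r) → p): 0.08 ≤ 0.46, so result = 1
(q ∧ r) = min(0.2, 0.08) = 0.08
((q ∧ r) → p): 0.08 ≤ 0.46, so result = 1
not ((q ∧ r) → p): Gödel ¬ of 1 = 0 (operand ≠ 0)
(q → not ((q ∧ r) → p)): 0.2 > 0, so result = 0
(((p → r) → p) ∧ (q → not ((q ∧ r) → p))) = min(1, 0) = 0
(r → (((p → r) → p) ∧ (q → not ((q ∧ r) → p)))): 0.08 > 0, so result = 0
(((p → r) ∧ q) → (r → (((p → r) → p) ∧ (q → not ((q ∧ r) → p))))): 0.08 > 0, so result = 0
((p → (p → (r ∧ not p))) → (((p → r) ∧ q) → (r → (((p → r) → p) ∧ (q → not ((q ∧ r) → p)))))): 0 ≤ 0, so result = 1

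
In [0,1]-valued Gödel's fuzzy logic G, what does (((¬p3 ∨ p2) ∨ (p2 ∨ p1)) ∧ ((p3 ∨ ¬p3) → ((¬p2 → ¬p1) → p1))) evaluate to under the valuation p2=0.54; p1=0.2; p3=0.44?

0.20

¬p3: Gödel ¬ of 0.44 = 0 (operand ≠ 0)
(¬p3 ∨ p2) = max(0, 0.54) = 0.54
(p2 ∨ p1) = max(0.54, 0.2) = 0.54
((¬p3 ∨ p2) ∨ (p2 ∨ p1)) = max(0.54, 0.54) = 0.54
¬p3: Gödel ¬ of 0.44 = 0 (operand ≠ 0)
(p3 ∨ ¬p3) = max(0.44, 0) = 0.44
¬p2: Gödel ¬ of 0.54 = 0 (operand ≠ 0)
¬p1: Gödel ¬ of 0.2 = 0 (operand ≠ 0)
(¬p2 → ¬p1): 0 ≤ 0, so result = 1
((¬p2 → ¬p1) → p1): 1 > 0.2, so result = 0.2
((p3 ∨ ¬p3) → ((¬p2 → ¬p1) → p1)): 0.44 > 0.2, so result = 0.2
(((¬p3 ∨ p2) ∨ (p2 ∨ p1)) ∧ ((p3 ∨ ¬p3) → ((¬p2 → ¬p1) → p1))) = min(0.54, 0.2) = 0.2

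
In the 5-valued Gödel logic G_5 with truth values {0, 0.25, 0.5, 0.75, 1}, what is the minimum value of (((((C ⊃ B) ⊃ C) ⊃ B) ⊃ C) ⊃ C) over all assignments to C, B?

The minimum is attained at C = 0.25, B = 0:
  (C ⊃ B): 0.25 > 0, so result = 0
  ((C ⊃ B) ⊃ C): 0 ≤ 0.25, so result = 1
  (((C ⊃ B) ⊃ C) ⊃ B): 1 > 0, so result = 0
  ((((C ⊃ B) ⊃ C) ⊃ B) ⊃ C): 0 ≤ 0.25, so result = 1
  (((((C ⊃ B) ⊃ C) ⊃ B) ⊃ C) ⊃ C): 1 > 0.25, so result = 0.25
Checking all 25 assignments confirms none give a value below 0.25.

0.25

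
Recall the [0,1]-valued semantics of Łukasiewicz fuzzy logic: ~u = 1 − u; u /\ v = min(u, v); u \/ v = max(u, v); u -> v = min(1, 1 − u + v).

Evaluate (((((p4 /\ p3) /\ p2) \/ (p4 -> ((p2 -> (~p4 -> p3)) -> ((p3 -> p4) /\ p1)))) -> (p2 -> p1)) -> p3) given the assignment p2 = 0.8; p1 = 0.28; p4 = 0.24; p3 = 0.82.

1.00

(p4 /\ p3) = min(0.24, 0.82) = 0.24
((p4 /\ p3) /\ p2) = min(0.24, 0.8) = 0.24
~p4: Łukasiewicz ¬ gives 1 − 0.24 = 0.76
(~p4 -> p3): min(1, 1 − 0.76 + 0.82) = 1
(p2 -> (~p4 -> p3)): min(1, 1 − 0.8 + 1) = 1
(p3 -> p4): min(1, 1 − 0.82 + 0.24) = 0.42
((p3 -> p4) /\ p1) = min(0.42, 0.28) = 0.28
((p2 -> (~p4 -> p3)) -> ((p3 -> p4) /\ p1)): min(1, 1 − 1 + 0.28) = 0.28
(p4 -> ((p2 -> (~p4 -> p3)) -> ((p3 -> p4) /\ p1))): min(1, 1 − 0.24 + 0.28) = 1
(((p4 /\ p3) /\ p2) \/ (p4 -> ((p2 -> (~p4 -> p3)) -> ((p3 -> p4) /\ p1)))) = max(0.24, 1) = 1
(p2 -> p1): min(1, 1 − 0.8 + 0.28) = 0.48
((((p4 /\ p3) /\ p2) \/ (p4 -> ((p2 -> (~p4 -> p3)) -> ((p3 -> p4) /\ p1)))) -> (p2 -> p1)): min(1, 1 − 1 + 0.48) = 0.48
(((((p4 /\ p3) /\ p2) \/ (p4 -> ((p2 -> (~p4 -> p3)) -> ((p3 -> p4) /\ p1)))) -> (p2 -> p1)) -> p3): min(1, 1 − 0.48 + 0.82) = 1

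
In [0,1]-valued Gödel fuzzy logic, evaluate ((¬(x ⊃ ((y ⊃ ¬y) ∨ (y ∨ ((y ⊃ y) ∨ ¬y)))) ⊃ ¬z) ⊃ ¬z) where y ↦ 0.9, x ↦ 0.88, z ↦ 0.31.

0.00

¬y: Gödel ¬ of 0.9 = 0 (operand ≠ 0)
(y ⊃ ¬y): 0.9 > 0, so result = 0
(y ⊃ y): 0.9 ≤ 0.9, so result = 1
¬y: Gödel ¬ of 0.9 = 0 (operand ≠ 0)
((y ⊃ y) ∨ ¬y) = max(1, 0) = 1
(y ∨ ((y ⊃ y) ∨ ¬y)) = max(0.9, 1) = 1
((y ⊃ ¬y) ∨ (y ∨ ((y ⊃ y) ∨ ¬y))) = max(0, 1) = 1
(x ⊃ ((y ⊃ ¬y) ∨ (y ∨ ((y ⊃ y) ∨ ¬y)))): 0.88 ≤ 1, so result = 1
¬(x ⊃ ((y ⊃ ¬y) ∨ (y ∨ ((y ⊃ y) ∨ ¬y)))): Gödel ¬ of 1 = 0 (operand ≠ 0)
¬z: Gödel ¬ of 0.31 = 0 (operand ≠ 0)
(¬(x ⊃ ((y ⊃ ¬y) ∨ (y ∨ ((y ⊃ y) ∨ ¬y)))) ⊃ ¬z): 0 ≤ 0, so result = 1
¬z: Gödel ¬ of 0.31 = 0 (operand ≠ 0)
((¬(x ⊃ ((y ⊃ ¬y) ∨ (y ∨ ((y ⊃ y) ∨ ¬y)))) ⊃ ¬z) ⊃ ¬z): 1 > 0, so result = 0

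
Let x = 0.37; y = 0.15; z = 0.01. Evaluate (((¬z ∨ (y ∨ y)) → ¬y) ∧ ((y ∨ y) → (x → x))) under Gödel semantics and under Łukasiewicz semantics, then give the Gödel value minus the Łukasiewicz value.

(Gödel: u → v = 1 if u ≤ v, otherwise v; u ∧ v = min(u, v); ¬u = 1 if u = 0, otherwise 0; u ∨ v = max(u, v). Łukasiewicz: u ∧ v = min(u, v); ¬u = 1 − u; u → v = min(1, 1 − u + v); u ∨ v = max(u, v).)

-0.86

Gödel evaluation:
  ¬z: Gödel ¬ of 0.01 = 0 (operand ≠ 0)
  (y ∨ y) = max(0.15, 0.15) = 0.15
  (¬z ∨ (y ∨ y)) = max(0, 0.15) = 0.15
  ¬y: Gödel ¬ of 0.15 = 0 (operand ≠ 0)
  ((¬z ∨ (y ∨ y)) → ¬y): 0.15 > 0, so result = 0
  (y ∨ y) = max(0.15, 0.15) = 0.15
  (x → x): 0.37 ≤ 0.37, so result = 1
  ((y ∨ y) → (x → x)): 0.15 ≤ 1, so result = 1
  (((¬z ∨ (y ∨ y)) → ¬y) ∧ ((y ∨ y) → (x → x))) = min(0, 1) = 0
  Gödel value = 0
Łukasiewicz evaluation:
  ¬z: Łukasiewicz ¬ gives 1 − 0.01 = 0.99
  (y ∨ y) = max(0.15, 0.15) = 0.15
  (¬z ∨ (y ∨ y)) = max(0.99, 0.15) = 0.99
  ¬y: Łukasiewicz ¬ gives 1 − 0.15 = 0.85
  ((¬z ∨ (y ∨ y)) → ¬y): min(1, 1 − 0.99 + 0.85) = 0.86
  (y ∨ y) = max(0.15, 0.15) = 0.15
  (x → x): min(1, 1 − 0.37 + 0.37) = 1
  ((y ∨ y) → (x → x)): min(1, 1 − 0.15 + 1) = 1
  (((¬z ∨ (y ∨ y)) → ¬y) ∧ ((y ∨ y) → (x → x))) = min(0.86, 1) = 0.86
  Łukasiewicz value = 0.86
Difference: 0 − 0.86 = -0.86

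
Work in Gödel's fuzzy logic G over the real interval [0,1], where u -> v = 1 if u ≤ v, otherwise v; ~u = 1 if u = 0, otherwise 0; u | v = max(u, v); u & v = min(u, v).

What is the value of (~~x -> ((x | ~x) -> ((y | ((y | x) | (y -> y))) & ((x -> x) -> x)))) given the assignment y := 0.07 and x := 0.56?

~x: Gödel ¬ of 0.56 = 0 (operand ≠ 0)
~~x: Gödel ¬ of 0 = 1 (operand is 0)
~x: Gödel ¬ of 0.56 = 0 (operand ≠ 0)
(x | ~x) = max(0.56, 0) = 0.56
(y | x) = max(0.07, 0.56) = 0.56
(y -> y): 0.07 ≤ 0.07, so result = 1
((y | x) | (y -> y)) = max(0.56, 1) = 1
(y | ((y | x) | (y -> y))) = max(0.07, 1) = 1
(x -> x): 0.56 ≤ 0.56, so result = 1
((x -> x) -> x): 1 > 0.56, so result = 0.56
((y | ((y | x) | (y -> y))) & ((x -> x) -> x)) = min(1, 0.56) = 0.56
((x | ~x) -> ((y | ((y | x) | (y -> y))) & ((x -> x) -> x))): 0.56 ≤ 0.56, so result = 1
(~~x -> ((x | ~x) -> ((y | ((y | x) | (y -> y))) & ((x -> x) -> x)))): 1 ≤ 1, so result = 1

1.00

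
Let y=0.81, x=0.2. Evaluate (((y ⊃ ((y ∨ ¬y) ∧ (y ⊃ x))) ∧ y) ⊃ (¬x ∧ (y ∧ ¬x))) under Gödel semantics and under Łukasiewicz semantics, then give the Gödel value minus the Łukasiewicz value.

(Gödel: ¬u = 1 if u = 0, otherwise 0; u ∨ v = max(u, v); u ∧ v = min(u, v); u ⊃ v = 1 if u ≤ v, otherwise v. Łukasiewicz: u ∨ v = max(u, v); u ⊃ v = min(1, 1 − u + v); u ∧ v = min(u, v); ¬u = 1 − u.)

-1.00

Gödel evaluation:
  ¬y: Gödel ¬ of 0.81 = 0 (operand ≠ 0)
  (y ∨ ¬y) = max(0.81, 0) = 0.81
  (y ⊃ x): 0.81 > 0.2, so result = 0.2
  ((y ∨ ¬y) ∧ (y ⊃ x)) = min(0.81, 0.2) = 0.2
  (y ⊃ ((y ∨ ¬y) ∧ (y ⊃ x))): 0.81 > 0.2, so result = 0.2
  ((y ⊃ ((y ∨ ¬y) ∧ (y ⊃ x))) ∧ y) = min(0.2, 0.81) = 0.2
  ¬x: Gödel ¬ of 0.2 = 0 (operand ≠ 0)
  ¬x: Gödel ¬ of 0.2 = 0 (operand ≠ 0)
  (y ∧ ¬x) = min(0.81, 0) = 0
  (¬x ∧ (y ∧ ¬x)) = min(0, 0) = 0
  (((y ⊃ ((y ∨ ¬y) ∧ (y ⊃ x))) ∧ y) ⊃ (¬x ∧ (y ∧ ¬x))): 0.2 > 0, so result = 0
  Gödel value = 0
Łukasiewicz evaluation:
  ¬y: Łukasiewicz ¬ gives 1 − 0.81 = 0.19
  (y ∨ ¬y) = max(0.81, 0.19) = 0.81
  (y ⊃ x): min(1, 1 − 0.81 + 0.2) = 0.39
  ((y ∨ ¬y) ∧ (y ⊃ x)) = min(0.81, 0.39) = 0.39
  (y ⊃ ((y ∨ ¬y) ∧ (y ⊃ x))): min(1, 1 − 0.81 + 0.39) = 0.58
  ((y ⊃ ((y ∨ ¬y) ∧ (y ⊃ x))) ∧ y) = min(0.58, 0.81) = 0.58
  ¬x: Łukasiewicz ¬ gives 1 − 0.2 = 0.8
  ¬x: Łukasiewicz ¬ gives 1 − 0.2 = 0.8
  (y ∧ ¬x) = min(0.81, 0.8) = 0.8
  (¬x ∧ (y ∧ ¬x)) = min(0.8, 0.8) = 0.8
  (((y ⊃ ((y ∨ ¬y) ∧ (y ⊃ x))) ∧ y) ⊃ (¬x ∧ (y ∧ ¬x))): min(1, 1 − 0.58 + 0.8) = 1
  Łukasiewicz value = 1
Difference: 0 − 1 = -1.00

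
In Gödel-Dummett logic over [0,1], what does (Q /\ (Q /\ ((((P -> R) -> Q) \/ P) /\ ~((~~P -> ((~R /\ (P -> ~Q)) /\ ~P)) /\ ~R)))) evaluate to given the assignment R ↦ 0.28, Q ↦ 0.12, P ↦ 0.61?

(P -> R): 0.61 > 0.28, so result = 0.28
((P -> R) -> Q): 0.28 > 0.12, so result = 0.12
(((P -> R) -> Q) \/ P) = max(0.12, 0.61) = 0.61
~P: Gödel ¬ of 0.61 = 0 (operand ≠ 0)
~~P: Gödel ¬ of 0 = 1 (operand is 0)
~R: Gödel ¬ of 0.28 = 0 (operand ≠ 0)
~Q: Gödel ¬ of 0.12 = 0 (operand ≠ 0)
(P -> ~Q): 0.61 > 0, so result = 0
(~R /\ (P -> ~Q)) = min(0, 0) = 0
~P: Gödel ¬ of 0.61 = 0 (operand ≠ 0)
((~R /\ (P -> ~Q)) /\ ~P) = min(0, 0) = 0
(~~P -> ((~R /\ (P -> ~Q)) /\ ~P)): 1 > 0, so result = 0
~R: Gödel ¬ of 0.28 = 0 (operand ≠ 0)
((~~P -> ((~R /\ (P -> ~Q)) /\ ~P)) /\ ~R) = min(0, 0) = 0
~((~~P -> ((~R /\ (P -> ~Q)) /\ ~P)) /\ ~R): Gödel ¬ of 0 = 1 (operand is 0)
((((P -> R) -> Q) \/ P) /\ ~((~~P -> ((~R /\ (P -> ~Q)) /\ ~P)) /\ ~R)) = min(0.61, 1) = 0.61
(Q /\ ((((P -> R) -> Q) \/ P) /\ ~((~~P -> ((~R /\ (P -> ~Q)) /\ ~P)) /\ ~R))) = min(0.12, 0.61) = 0.12
(Q /\ (Q /\ ((((P -> R) -> Q) \/ P) /\ ~((~~P -> ((~R /\ (P -> ~Q)) /\ ~P)) /\ ~R)))) = min(0.12, 0.12) = 0.12

0.12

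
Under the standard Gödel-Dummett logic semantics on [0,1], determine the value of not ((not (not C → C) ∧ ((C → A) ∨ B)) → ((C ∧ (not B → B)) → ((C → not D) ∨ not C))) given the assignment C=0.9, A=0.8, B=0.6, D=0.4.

0.00

not C: Gödel ¬ of 0.9 = 0 (operand ≠ 0)
(not C → C): 0 ≤ 0.9, so result = 1
not (not C → C): Gödel ¬ of 1 = 0 (operand ≠ 0)
(C → A): 0.9 > 0.8, so result = 0.8
((C → A) ∨ B) = max(0.8, 0.6) = 0.8
(not (not C → C) ∧ ((C → A) ∨ B)) = min(0, 0.8) = 0
not B: Gödel ¬ of 0.6 = 0 (operand ≠ 0)
(not B → B): 0 ≤ 0.6, so result = 1
(C ∧ (not B → B)) = min(0.9, 1) = 0.9
not D: Gödel ¬ of 0.4 = 0 (operand ≠ 0)
(C → not D): 0.9 > 0, so result = 0
not C: Gödel ¬ of 0.9 = 0 (operand ≠ 0)
((C → not D) ∨ not C) = max(0, 0) = 0
((C ∧ (not B → B)) → ((C → not D) ∨ not C)): 0.9 > 0, so result = 0
((not (not C → C) ∧ ((C → A) ∨ B)) → ((C ∧ (not B → B)) → ((C → not D) ∨ not C))): 0 ≤ 0, so result = 1
not ((not (not C → C) ∧ ((C → A) ∨ B)) → ((C ∧ (not B → B)) → ((C → not D) ∨ not C))): Gödel ¬ of 1 = 0 (operand ≠ 0)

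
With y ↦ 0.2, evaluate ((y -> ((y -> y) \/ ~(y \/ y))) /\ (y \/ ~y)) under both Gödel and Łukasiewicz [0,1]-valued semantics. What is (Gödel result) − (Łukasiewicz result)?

Gödel evaluation:
  (y -> y): 0.2 ≤ 0.2, so result = 1
  (y \/ y) = max(0.2, 0.2) = 0.2
  ~(y \/ y): Gödel ¬ of 0.2 = 0 (operand ≠ 0)
  ((y -> y) \/ ~(y \/ y)) = max(1, 0) = 1
  (y -> ((y -> y) \/ ~(y \/ y))): 0.2 ≤ 1, so result = 1
  ~y: Gödel ¬ of 0.2 = 0 (operand ≠ 0)
  (y \/ ~y) = max(0.2, 0) = 0.2
  ((y -> ((y -> y) \/ ~(y \/ y))) /\ (y \/ ~y)) = min(1, 0.2) = 0.2
  Gödel value = 0.2
Łukasiewicz evaluation:
  (y -> y): min(1, 1 − 0.2 + 0.2) = 1
  (y \/ y) = max(0.2, 0.2) = 0.2
  ~(y \/ y): Łukasiewicz ¬ gives 1 − 0.2 = 0.8
  ((y -> y) \/ ~(y \/ y)) = max(1, 0.8) = 1
  (y -> ((y -> y) \/ ~(y \/ y))): min(1, 1 − 0.2 + 1) = 1
  ~y: Łukasiewicz ¬ gives 1 − 0.2 = 0.8
  (y \/ ~y) = max(0.2, 0.8) = 0.8
  ((y -> ((y -> y) \/ ~(y \/ y))) /\ (y \/ ~y)) = min(1, 0.8) = 0.8
  Łukasiewicz value = 0.8
Difference: 0.2 − 0.8 = -0.60

-0.60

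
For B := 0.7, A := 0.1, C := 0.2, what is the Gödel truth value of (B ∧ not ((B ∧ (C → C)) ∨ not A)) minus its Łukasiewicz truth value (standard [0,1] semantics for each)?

-0.10

Gödel evaluation:
  (C → C): 0.2 ≤ 0.2, so result = 1
  (B ∧ (C → C)) = min(0.7, 1) = 0.7
  not A: Gödel ¬ of 0.1 = 0 (operand ≠ 0)
  ((B ∧ (C → C)) ∨ not A) = max(0.7, 0) = 0.7
  not ((B ∧ (C → C)) ∨ not A): Gödel ¬ of 0.7 = 0 (operand ≠ 0)
  (B ∧ not ((B ∧ (C → C)) ∨ not A)) = min(0.7, 0) = 0
  Gödel value = 0
Łukasiewicz evaluation:
  (C → C): min(1, 1 − 0.2 + 0.2) = 1
  (B ∧ (C → C)) = min(0.7, 1) = 0.7
  not A: Łukasiewicz ¬ gives 1 − 0.1 = 0.9
  ((B ∧ (C → C)) ∨ not A) = max(0.7, 0.9) = 0.9
  not ((B ∧ (C → C)) ∨ not A): Łukasiewicz ¬ gives 1 − 0.9 = 0.1
  (B ∧ not ((B ∧ (C → C)) ∨ not A)) = min(0.7, 0.1) = 0.1
  Łukasiewicz value = 0.1
Difference: 0 − 0.1 = -0.10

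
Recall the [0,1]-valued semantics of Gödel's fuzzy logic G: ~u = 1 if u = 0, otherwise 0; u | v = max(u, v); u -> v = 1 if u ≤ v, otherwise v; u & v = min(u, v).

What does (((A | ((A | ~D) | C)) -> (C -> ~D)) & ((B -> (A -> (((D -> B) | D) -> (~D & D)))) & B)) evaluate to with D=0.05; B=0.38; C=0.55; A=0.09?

0.00

~D: Gödel ¬ of 0.05 = 0 (operand ≠ 0)
(A | ~D) = max(0.09, 0) = 0.09
((A | ~D) | C) = max(0.09, 0.55) = 0.55
(A | ((A | ~D) | C)) = max(0.09, 0.55) = 0.55
~D: Gödel ¬ of 0.05 = 0 (operand ≠ 0)
(C -> ~D): 0.55 > 0, so result = 0
((A | ((A | ~D) | C)) -> (C -> ~D)): 0.55 > 0, so result = 0
(D -> B): 0.05 ≤ 0.38, so result = 1
((D -> B) | D) = max(1, 0.05) = 1
~D: Gödel ¬ of 0.05 = 0 (operand ≠ 0)
(~D & D) = min(0, 0.05) = 0
(((D -> B) | D) -> (~D & D)): 1 > 0, so result = 0
(A -> (((D -> B) | D) -> (~D & D))): 0.09 > 0, so result = 0
(B -> (A -> (((D -> B) | D) -> (~D & D)))): 0.38 > 0, so result = 0
((B -> (A -> (((D -> B) | D) -> (~D & D)))) & B) = min(0, 0.38) = 0
(((A | ((A | ~D) | C)) -> (C -> ~D)) & ((B -> (A -> (((D -> B) | D) -> (~D & D)))) & B)) = min(0, 0) = 0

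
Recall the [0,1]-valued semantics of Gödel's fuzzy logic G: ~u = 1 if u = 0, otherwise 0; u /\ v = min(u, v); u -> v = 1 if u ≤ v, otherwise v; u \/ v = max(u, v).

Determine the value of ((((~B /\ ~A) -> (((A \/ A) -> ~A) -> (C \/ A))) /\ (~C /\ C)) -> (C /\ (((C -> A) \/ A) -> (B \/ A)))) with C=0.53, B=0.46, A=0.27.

~B: Gödel ¬ of 0.46 = 0 (operand ≠ 0)
~A: Gödel ¬ of 0.27 = 0 (operand ≠ 0)
(~B /\ ~A) = min(0, 0) = 0
(A \/ A) = max(0.27, 0.27) = 0.27
~A: Gödel ¬ of 0.27 = 0 (operand ≠ 0)
((A \/ A) -> ~A): 0.27 > 0, so result = 0
(C \/ A) = max(0.53, 0.27) = 0.53
(((A \/ A) -> ~A) -> (C \/ A)): 0 ≤ 0.53, so result = 1
((~B /\ ~A) -> (((A \/ A) -> ~A) -> (C \/ A))): 0 ≤ 1, so result = 1
~C: Gödel ¬ of 0.53 = 0 (operand ≠ 0)
(~C /\ C) = min(0, 0.53) = 0
(((~B /\ ~A) -> (((A \/ A) -> ~A) -> (C \/ A))) /\ (~C /\ C)) = min(1, 0) = 0
(C -> A): 0.53 > 0.27, so result = 0.27
((C -> A) \/ A) = max(0.27, 0.27) = 0.27
(B \/ A) = max(0.46, 0.27) = 0.46
(((C -> A) \/ A) -> (B \/ A)): 0.27 ≤ 0.46, so result = 1
(C /\ (((C -> A) \/ A) -> (B \/ A))) = min(0.53, 1) = 0.53
((((~B /\ ~A) -> (((A \/ A) -> ~A) -> (C \/ A))) /\ (~C /\ C)) -> (C /\ (((C -> A) \/ A) -> (B \/ A)))): 0 ≤ 0.53, so result = 1

1.00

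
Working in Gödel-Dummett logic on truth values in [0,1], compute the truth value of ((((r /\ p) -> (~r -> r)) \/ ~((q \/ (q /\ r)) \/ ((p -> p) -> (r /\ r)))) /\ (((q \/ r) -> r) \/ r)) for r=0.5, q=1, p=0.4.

0.50

(r /\ p) = min(0.5, 0.4) = 0.4
~r: Gödel ¬ of 0.5 = 0 (operand ≠ 0)
(~r -> r): 0 ≤ 0.5, so result = 1
((r /\ p) -> (~r -> r)): 0.4 ≤ 1, so result = 1
(q /\ r) = min(1, 0.5) = 0.5
(q \/ (q /\ r)) = max(1, 0.5) = 1
(p -> p): 0.4 ≤ 0.4, so result = 1
(r /\ r) = min(0.5, 0.5) = 0.5
((p -> p) -> (r /\ r)): 1 > 0.5, so result = 0.5
((q \/ (q /\ r)) \/ ((p -> p) -> (r /\ r))) = max(1, 0.5) = 1
~((q \/ (q /\ r)) \/ ((p -> p) -> (r /\ r))): Gödel ¬ of 1 = 0 (operand ≠ 0)
(((r /\ p) -> (~r -> r)) \/ ~((q \/ (q /\ r)) \/ ((p -> p) -> (r /\ r)))) = max(1, 0) = 1
(q \/ r) = max(1, 0.5) = 1
((q \/ r) -> r): 1 > 0.5, so result = 0.5
(((q \/ r) -> r) \/ r) = max(0.5, 0.5) = 0.5
((((r /\ p) -> (~r -> r)) \/ ~((q \/ (q /\ r)) \/ ((p -> p) -> (r /\ r)))) /\ (((q \/ r) -> r) \/ r)) = min(1, 0.5) = 0.5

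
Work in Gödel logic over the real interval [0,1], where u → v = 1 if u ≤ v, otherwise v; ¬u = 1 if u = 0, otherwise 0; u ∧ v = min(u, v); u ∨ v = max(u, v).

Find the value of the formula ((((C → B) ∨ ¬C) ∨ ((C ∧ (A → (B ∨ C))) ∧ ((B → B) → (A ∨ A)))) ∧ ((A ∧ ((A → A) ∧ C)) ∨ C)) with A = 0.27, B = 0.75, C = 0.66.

(C → B): 0.66 ≤ 0.75, so result = 1
¬C: Gödel ¬ of 0.66 = 0 (operand ≠ 0)
((C → B) ∨ ¬C) = max(1, 0) = 1
(B ∨ C) = max(0.75, 0.66) = 0.75
(A → (B ∨ C)): 0.27 ≤ 0.75, so result = 1
(C ∧ (A → (B ∨ C))) = min(0.66, 1) = 0.66
(B → B): 0.75 ≤ 0.75, so result = 1
(A ∨ A) = max(0.27, 0.27) = 0.27
((B → B) → (A ∨ A)): 1 > 0.27, so result = 0.27
((C ∧ (A → (B ∨ C))) ∧ ((B → B) → (A ∨ A))) = min(0.66, 0.27) = 0.27
(((C → B) ∨ ¬C) ∨ ((C ∧ (A → (B ∨ C))) ∧ ((B → B) → (A ∨ A)))) = max(1, 0.27) = 1
(A → A): 0.27 ≤ 0.27, so result = 1
((A → A) ∧ C) = min(1, 0.66) = 0.66
(A ∧ ((A → A) ∧ C)) = min(0.27, 0.66) = 0.27
((A ∧ ((A → A) ∧ C)) ∨ C) = max(0.27, 0.66) = 0.66
((((C → B) ∨ ¬C) ∨ ((C ∧ (A → (B ∨ C))) ∧ ((B → B) → (A ∨ A)))) ∧ ((A ∧ ((A → A) ∧ C)) ∨ C)) = min(1, 0.66) = 0.66

0.66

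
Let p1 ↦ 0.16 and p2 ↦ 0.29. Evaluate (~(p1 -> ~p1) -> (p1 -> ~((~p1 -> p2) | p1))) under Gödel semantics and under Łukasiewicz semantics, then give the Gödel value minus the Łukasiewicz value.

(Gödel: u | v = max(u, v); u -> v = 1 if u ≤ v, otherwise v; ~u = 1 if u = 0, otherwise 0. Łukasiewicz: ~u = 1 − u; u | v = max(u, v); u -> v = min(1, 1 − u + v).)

Gödel evaluation:
  ~p1: Gödel ¬ of 0.16 = 0 (operand ≠ 0)
  (p1 -> ~p1): 0.16 > 0, so result = 0
  ~(p1 -> ~p1): Gödel ¬ of 0 = 1 (operand is 0)
  ~p1: Gödel ¬ of 0.16 = 0 (operand ≠ 0)
  (~p1 -> p2): 0 ≤ 0.29, so result = 1
  ((~p1 -> p2) | p1) = max(1, 0.16) = 1
  ~((~p1 -> p2) | p1): Gödel ¬ of 1 = 0 (operand ≠ 0)
  (p1 -> ~((~p1 -> p2) | p1)): 0.16 > 0, so result = 0
  (~(p1 -> ~p1) -> (p1 -> ~((~p1 -> p2) | p1))): 1 > 0, so result = 0
  Gödel value = 0
Łukasiewicz evaluation:
  ~p1: Łukasiewicz ¬ gives 1 − 0.16 = 0.84
  (p1 -> ~p1): min(1, 1 − 0.16 + 0.84) = 1
  ~(p1 -> ~p1): Łukasiewicz ¬ gives 1 − 1 = 0
  ~p1: Łukasiewicz ¬ gives 1 − 0.16 = 0.84
  (~p1 -> p2): min(1, 1 − 0.84 + 0.29) = 0.45
  ((~p1 -> p2) | p1) = max(0.45, 0.16) = 0.45
  ~((~p1 -> p2) | p1): Łukasiewicz ¬ gives 1 − 0.45 = 0.55
  (p1 -> ~((~p1 -> p2) | p1)): min(1, 1 − 0.16 + 0.55) = 1
  (~(p1 -> ~p1) -> (p1 -> ~((~p1 -> p2) | p1))): min(1, 1 − 0 + 1) = 1
  Łukasiewicz value = 1
Difference: 0 − 1 = -1.00

-1.00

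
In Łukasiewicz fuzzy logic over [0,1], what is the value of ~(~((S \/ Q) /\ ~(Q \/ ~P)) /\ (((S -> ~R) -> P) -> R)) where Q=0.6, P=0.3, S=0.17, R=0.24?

0.30

(S \/ Q) = max(0.17, 0.6) = 0.6
~P: Łukasiewicz ¬ gives 1 − 0.3 = 0.7
(Q \/ ~P) = max(0.6, 0.7) = 0.7
~(Q \/ ~P): Łukasiewicz ¬ gives 1 − 0.7 = 0.3
((S \/ Q) /\ ~(Q \/ ~P)) = min(0.6, 0.3) = 0.3
~((S \/ Q) /\ ~(Q \/ ~P)): Łukasiewicz ¬ gives 1 − 0.3 = 0.7
~R: Łukasiewicz ¬ gives 1 − 0.24 = 0.76
(S -> ~R): min(1, 1 − 0.17 + 0.76) = 1
((S -> ~R) -> P): min(1, 1 − 1 + 0.3) = 0.3
(((S -> ~R) -> P) -> R): min(1, 1 − 0.3 + 0.24) = 0.94
(~((S \/ Q) /\ ~(Q \/ ~P)) /\ (((S -> ~R) -> P) -> R)) = min(0.7, 0.94) = 0.7
~(~((S \/ Q) /\ ~(Q \/ ~P)) /\ (((S -> ~R) -> P) -> R)): Łukasiewicz ¬ gives 1 − 0.7 = 0.3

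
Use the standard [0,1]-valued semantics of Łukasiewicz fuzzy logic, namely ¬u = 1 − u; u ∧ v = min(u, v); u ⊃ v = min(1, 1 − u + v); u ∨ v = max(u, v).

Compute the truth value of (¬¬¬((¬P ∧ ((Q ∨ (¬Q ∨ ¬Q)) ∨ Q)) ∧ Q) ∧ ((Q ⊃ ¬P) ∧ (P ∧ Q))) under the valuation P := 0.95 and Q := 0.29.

0.29

¬P: Łukasiewicz ¬ gives 1 − 0.95 = 0.05
¬Q: Łukasiewicz ¬ gives 1 − 0.29 = 0.71
¬Q: Łukasiewicz ¬ gives 1 − 0.29 = 0.71
(¬Q ∨ ¬Q) = max(0.71, 0.71) = 0.71
(Q ∨ (¬Q ∨ ¬Q)) = max(0.29, 0.71) = 0.71
((Q ∨ (¬Q ∨ ¬Q)) ∨ Q) = max(0.71, 0.29) = 0.71
(¬P ∧ ((Q ∨ (¬Q ∨ ¬Q)) ∨ Q)) = min(0.05, 0.71) = 0.05
((¬P ∧ ((Q ∨ (¬Q ∨ ¬Q)) ∨ Q)) ∧ Q) = min(0.05, 0.29) = 0.05
¬((¬P ∧ ((Q ∨ (¬Q ∨ ¬Q)) ∨ Q)) ∧ Q): Łukasiewicz ¬ gives 1 − 0.05 = 0.95
¬¬((¬P ∧ ((Q ∨ (¬Q ∨ ¬Q)) ∨ Q)) ∧ Q): Łukasiewicz ¬ gives 1 − 0.95 = 0.05
¬¬¬((¬P ∧ ((Q ∨ (¬Q ∨ ¬Q)) ∨ Q)) ∧ Q): Łukasiewicz ¬ gives 1 − 0.05 = 0.95
¬P: Łukasiewicz ¬ gives 1 − 0.95 = 0.05
(Q ⊃ ¬P): min(1, 1 − 0.29 + 0.05) = 0.76
(P ∧ Q) = min(0.95, 0.29) = 0.29
((Q ⊃ ¬P) ∧ (P ∧ Q)) = min(0.76, 0.29) = 0.29
(¬¬¬((¬P ∧ ((Q ∨ (¬Q ∨ ¬Q)) ∨ Q)) ∧ Q) ∧ ((Q ⊃ ¬P) ∧ (P ∧ Q))) = min(0.95, 0.29) = 0.29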